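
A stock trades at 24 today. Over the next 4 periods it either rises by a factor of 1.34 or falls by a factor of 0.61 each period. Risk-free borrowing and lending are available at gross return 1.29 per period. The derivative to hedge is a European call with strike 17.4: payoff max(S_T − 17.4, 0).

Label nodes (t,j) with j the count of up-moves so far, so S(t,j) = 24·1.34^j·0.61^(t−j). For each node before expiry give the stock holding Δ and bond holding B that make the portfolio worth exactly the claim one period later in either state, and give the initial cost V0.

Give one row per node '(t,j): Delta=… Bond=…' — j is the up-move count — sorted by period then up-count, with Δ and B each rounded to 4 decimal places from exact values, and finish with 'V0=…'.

(0,0): Delta=0.9905 Bond=-6.0377
(1,0): Delta=0.8697 Bond=-6.0207
(1,1): Delta=0.9945 Bond=-7.9186
(2,0): Delta=0.0000 Bond=0.0000
(2,1): Delta=0.8988 Bond=-8.3378
(2,2): Delta=0.9977 Bond=-10.3530
(3,0): Delta=0.0000 Bond=0.0000
(3,1): Delta=0.0000 Bond=0.0000
(3,2): Delta=0.9289 Bond=-11.5466
(3,3): Delta=1.0000 Bond=-13.4884
V0=17.7332

The replicating-portfolio and risk-neutral prices coincide; use p* = (1.29−0.61)/(1.34−0.61) = 0.9315 for the latter.
Terminal payoffs: V(4,0)=0.0000, V(4,1)=0.0000, V(4,2)=0.0000, V(4,3)=17.8254, V(4,4)=59.9803
  t=3,j=0: stock 5.4475 → up 7.2997 (V=0.0000), down 3.3230 (V=0.0000). Price 0.0000; hedge Δ=0.0000, bond B=0.0000.
  t=3,j=1: stock 11.9667 → up 16.0354 (V=0.0000), down 7.2997 (V=0.0000). Price 0.0000; hedge Δ=0.0000, bond B=0.0000.
  t=3,j=2: stock 26.2876 → up 35.2254 (V=17.8254), down 16.0354 (V=0.0000). Price 12.8717; hedge Δ=0.9289, bond B=-11.5466.
  t=3,j=3: stock 57.7465 → up 77.3803 (V=59.9803), down 35.2254 (V=17.8254). Price 44.2581; hedge Δ=1.0000, bond B=-13.4884.
  t=2,j=0: stock 8.9304 → up 11.9667 (V=0.0000), down 5.4475 (V=0.0000). Price 0.0000; hedge Δ=0.0000, bond B=0.0000.
  t=2,j=1: stock 19.6176 → up 26.2876 (V=12.8717), down 11.9667 (V=0.0000). Price 9.2946; hedge Δ=0.8988, bond B=-8.3378.
  t=2,j=2: stock 43.0944 → up 57.7465 (V=44.2581), down 26.2876 (V=12.8717). Price 32.6421; hedge Δ=0.9977, bond B=-10.3530.
  t=1,j=0: stock 14.6400 → up 19.6176 (V=9.2946), down 8.9304 (V=0.0000). Price 6.7116; hedge Δ=0.8697, bond B=-6.0207.
  t=1,j=1: stock 32.1600 → up 43.0944 (V=32.6421), down 19.6176 (V=9.2946). Price 24.0643; hedge Δ=0.9945, bond B=-7.9186.
  t=0,j=0: stock 24.0000 → up 32.1600 (V=24.0643), down 14.6400 (V=6.7116). Price 17.7332; hedge Δ=0.9905, bond B=-6.0377.
Check: Δ(0,0)·S0 + B(0,0) = 17.7332 = V0.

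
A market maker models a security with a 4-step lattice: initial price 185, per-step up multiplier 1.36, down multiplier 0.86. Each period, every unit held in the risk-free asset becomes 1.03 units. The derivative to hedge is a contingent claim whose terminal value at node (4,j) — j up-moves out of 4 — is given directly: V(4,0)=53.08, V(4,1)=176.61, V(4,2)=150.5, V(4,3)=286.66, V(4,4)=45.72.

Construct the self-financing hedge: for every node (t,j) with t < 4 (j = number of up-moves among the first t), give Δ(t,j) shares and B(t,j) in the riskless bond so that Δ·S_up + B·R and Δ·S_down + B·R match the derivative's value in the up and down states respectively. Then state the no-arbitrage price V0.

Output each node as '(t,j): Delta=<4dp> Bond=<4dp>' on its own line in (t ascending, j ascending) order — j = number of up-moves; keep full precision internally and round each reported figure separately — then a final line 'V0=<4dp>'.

(0,0): Delta=0.4512 Bond=54.1955
(1,0): Delta=0.6853 Bond=18.5881
(1,1): Delta=0.1640 Bond=128.0977
(2,0): Delta=1.0310 Bond=-28.1666
(2,1): Delta=0.2608 Bond=110.9872
(2,2): Delta=0.0451 Bond=172.6150
(3,0): Delta=2.0996 Bond=-154.7491
(3,1): Delta=-0.2806 Bond=215.0672
(3,2): Delta=0.9254 Bond=-81.2575
(3,3): Delta=-1.0355 Bond=680.6571
V0=137.6726

Since d<R<u, set p* = (R−d)/(u−d) = 0.3400; price each node as the discounted p*-expectation of its children.
Payoff layer (t=4): V(4,0)=53.0800, V(4,1)=176.6100, V(4,2)=150.5000, V(4,3)=286.6600, V(4,4)=45.7200
Node (3,0) S=117.6704: V=(p*·176.6100+(1−p*)·53.0800)/1.03=92.3109; Δ=(176.6100−53.0800)/(160.0317−101.1965)=2.0996; B=V−Δ·S=-154.7491
Node (3,1) S=186.0834: V=(p*·150.5000+(1−p*)·176.6100)/1.03=162.8472; Δ=(150.5000−176.6100)/(253.0734−160.0317)=-0.2806; B=V−Δ·S=215.0672
Node (3,2) S=294.2714: V=(p*·286.6600+(1−p*)·150.5000)/1.03=191.0625; Δ=(286.6600−150.5000)/(400.2090−253.0734)=0.9254; B=V−Δ·S=-81.2575
Node (3,3) S=465.3594: V=(p*·45.7200+(1−p*)·286.6600)/1.03=198.7771; Δ=(45.7200−286.6600)/(632.8887−400.2090)=-1.0355; B=V−Δ·S=680.6571
Node (2,0) S=136.8260: V=(p*·162.8472+(1−p*)·92.3109)/1.03=112.9060; Δ=(162.8472−92.3109)/(186.0834−117.6704)=1.0310; B=V−Δ·S=-28.1666
Node (2,1) S=216.3760: V=(p*·191.0625+(1−p*)·162.8472)/1.03=167.4179; Δ=(191.0625−162.8472)/(294.2714−186.0834)=0.2608; B=V−Δ·S=110.9872
Node (2,2) S=342.1760: V=(p*·198.7771+(1−p*)·191.0625)/1.03=188.0442; Δ=(198.7771−191.0625)/(465.3594−294.2714)=0.0451; B=V−Δ·S=172.6150
Node (1,0) S=159.1000: V=(p*·167.4179+(1−p*)·112.9060)/1.03=127.6117; Δ=(167.4179−112.9060)/(216.3760−136.8260)=0.6853; B=V−Δ·S=18.5881
Node (1,1) S=251.6000: V=(p*·188.0442+(1−p*)·167.4179)/1.03=169.3503; Δ=(188.0442−167.4179)/(342.1760−216.3760)=0.1640; B=V−Δ·S=128.0977
Node (0,0) S=185.0000: V=(p*·169.3503+(1−p*)·127.6117)/1.03=137.6726; Δ=(169.3503−127.6117)/(251.6000−159.1000)=0.4512; B=V−Δ·S=54.1955
Each (Δ,B) replicates both successor values, so the strategy is self-financing and V0 is arbitrage-free.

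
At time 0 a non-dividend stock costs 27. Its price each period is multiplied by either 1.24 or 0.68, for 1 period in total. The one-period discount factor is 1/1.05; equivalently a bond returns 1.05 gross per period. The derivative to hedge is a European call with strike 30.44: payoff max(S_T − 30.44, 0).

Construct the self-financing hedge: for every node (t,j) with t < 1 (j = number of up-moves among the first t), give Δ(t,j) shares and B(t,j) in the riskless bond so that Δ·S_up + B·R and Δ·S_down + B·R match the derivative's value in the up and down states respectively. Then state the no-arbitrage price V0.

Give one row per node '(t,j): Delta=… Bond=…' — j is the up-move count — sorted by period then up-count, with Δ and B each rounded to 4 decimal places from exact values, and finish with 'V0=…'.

Since d<R<u, set p* = (R−d)/(u−d) = 0.6607; price each node as the discounted p*-expectation of its children.
At expiry t=1: V(1,0)=0.0000, V(1,1)=3.0400
  t=0,j=0: stock 27.0000 → up 33.4800 (V=3.0400), down 18.3600 (V=0.0000). Price 1.9129; hedge Δ=0.2011, bond B=-3.5156.
Check: Δ(0,0)·S0 + B(0,0) = 1.9129 = V0.

(0,0): Delta=0.2011 Bond=-3.5156
V0=1.9129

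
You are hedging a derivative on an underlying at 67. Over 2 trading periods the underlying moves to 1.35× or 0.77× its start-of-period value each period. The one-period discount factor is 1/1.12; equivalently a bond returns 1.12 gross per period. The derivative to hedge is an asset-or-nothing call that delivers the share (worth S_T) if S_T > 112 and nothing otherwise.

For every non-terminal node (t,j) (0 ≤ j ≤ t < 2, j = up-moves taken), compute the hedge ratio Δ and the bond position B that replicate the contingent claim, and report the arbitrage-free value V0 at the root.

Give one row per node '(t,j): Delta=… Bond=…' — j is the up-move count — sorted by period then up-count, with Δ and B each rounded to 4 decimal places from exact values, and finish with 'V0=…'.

Risk-neutral probability p* = (R−d)/(u−d) = (1.12−0.77)/(1.35−0.77) = 0.6034.
Terminal payoffs: V(2,0)=0.0000, V(2,1)=0.0000, V(2,2)=122.1075
(1,0): S=51.5900. Δ = (V_up−V_dn)/(S_up−S_dn) = (0.0000−0.0000)/(69.6465−39.7243) = 0.0000. V = [p*·0.0000 + (1−p*)·0.0000]/1.12 = 0.0000. B = V − Δ·S = 0.0000.
(1,1): S=90.4500. Δ = (V_up−V_dn)/(S_up−S_dn) = (122.1075−0.0000)/(122.1075−69.6465) = 2.3276. V = [p*·122.1075 + (1−p*)·0.0000]/1.12 = 65.7907. B = V − Δ·S = -144.7395.
(0,0): S=67.0000. Δ = (V_up−V_dn)/(S_up−S_dn) = (65.7907−0.0000)/(90.4500−51.5900) = 1.6930. V = [p*·65.7907 + (1−p*)·0.0000]/1.12 = 35.4476. B = V − Δ·S = -77.9846.
Each (Δ,B) replicates both successor values, so the strategy is self-financing and V0 is arbitrage-free.

(0,0): Delta=1.6930 Bond=-77.9846
(1,0): Delta=0.0000 Bond=0.0000
(1,1): Delta=2.3276 Bond=-144.7395
V0=35.4476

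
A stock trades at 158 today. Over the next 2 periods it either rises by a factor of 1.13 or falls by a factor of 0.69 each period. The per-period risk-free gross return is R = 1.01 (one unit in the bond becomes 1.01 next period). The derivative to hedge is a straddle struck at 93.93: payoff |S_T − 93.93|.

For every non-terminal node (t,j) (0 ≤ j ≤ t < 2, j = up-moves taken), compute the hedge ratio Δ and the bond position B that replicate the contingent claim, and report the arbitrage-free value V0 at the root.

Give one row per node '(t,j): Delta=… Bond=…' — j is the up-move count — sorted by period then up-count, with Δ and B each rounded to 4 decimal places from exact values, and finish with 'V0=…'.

No-arbitrage ⇒ martingale measure with p* = (R−d)/(u−d) = 0.7273.
Payoff layer (t=2): V(2,0)=18.7062, V(2,1)=29.2626, V(2,2)=107.8202
Node (1,0) S=109.0200: V=(p*·29.2626+(1−p*)·18.7062)/1.01=26.1224; Δ=(29.2626−18.7062)/(123.1926−75.2238)=0.2201; B=V−Δ·S=2.1305
Node (1,1) S=178.5400: V=(p*·107.8202+(1−p*)·29.2626)/1.01=85.5400; Δ=(107.8202−29.2626)/(201.7502−123.1926)=1.0000; B=V−Δ·S=-93.0000
Node (0,0) S=158.0000: V=(p*·85.5400+(1−p*)·26.1224)/1.01=68.6487; Δ=(85.5400−26.1224)/(178.5400−109.0200)=0.8547; B=V−Δ·S=-66.3914
The time-0 hedge costs 68.6487, which is the no-arbitrage price.

(0,0): Delta=0.8547 Bond=-66.3914
(1,0): Delta=0.2201 Bond=2.1305
(1,1): Delta=1.0000 Bond=-93.0000
V0=68.6487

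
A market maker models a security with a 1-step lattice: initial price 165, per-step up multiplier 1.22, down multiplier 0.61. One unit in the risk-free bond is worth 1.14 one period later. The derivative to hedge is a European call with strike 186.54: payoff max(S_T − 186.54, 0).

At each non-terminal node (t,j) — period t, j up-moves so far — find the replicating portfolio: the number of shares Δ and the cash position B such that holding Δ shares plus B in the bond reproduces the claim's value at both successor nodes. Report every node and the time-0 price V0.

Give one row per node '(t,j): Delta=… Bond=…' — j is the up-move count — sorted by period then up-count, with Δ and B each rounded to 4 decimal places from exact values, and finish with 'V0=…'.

The replicating-portfolio and risk-neutral prices coincide; use p* = (1.14−0.61)/(1.22−0.61) = 0.8689 for the latter.
Terminal payoffs: V(1,0)=0.0000, V(1,1)=14.7600
  t=0,j=0: stock 165.0000 → up 201.3000 (V=14.7600), down 100.6500 (V=0.0000). Price 11.2494; hedge Δ=0.1466, bond B=-12.9474.
Each (Δ,B) replicates both successor values, so the strategy is self-financing and V0 is arbitrage-free.

(0,0): Delta=0.1466 Bond=-12.9474
V0=11.2494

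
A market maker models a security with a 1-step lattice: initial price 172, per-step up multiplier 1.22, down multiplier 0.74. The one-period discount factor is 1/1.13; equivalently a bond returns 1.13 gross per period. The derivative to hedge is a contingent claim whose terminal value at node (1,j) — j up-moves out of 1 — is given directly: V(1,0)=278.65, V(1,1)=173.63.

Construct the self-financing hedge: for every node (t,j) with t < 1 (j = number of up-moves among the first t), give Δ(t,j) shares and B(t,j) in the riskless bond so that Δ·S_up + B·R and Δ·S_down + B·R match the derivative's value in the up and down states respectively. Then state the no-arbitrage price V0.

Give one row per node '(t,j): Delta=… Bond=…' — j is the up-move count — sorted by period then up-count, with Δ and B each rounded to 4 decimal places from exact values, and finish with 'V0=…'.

(0,0): Delta=-1.2720 Bond=389.8724
V0=171.0808

No-arbitrage ⇒ martingale measure with p* = (R−d)/(u−d) = 0.8125.
Payoff layer (t=1): V(1,0)=278.6500, V(1,1)=173.6300
Node (0,0) S=172.0000: V=(p*·173.6300+(1−p*)·278.6500)/1.13=171.0808; Δ=(173.6300−278.6500)/(209.8400−127.2800)=-1.2720; B=V−Δ·S=389.8724
Each (Δ,B) replicates both successor values, so the strategy is self-financing and V0 is arbitrage-free.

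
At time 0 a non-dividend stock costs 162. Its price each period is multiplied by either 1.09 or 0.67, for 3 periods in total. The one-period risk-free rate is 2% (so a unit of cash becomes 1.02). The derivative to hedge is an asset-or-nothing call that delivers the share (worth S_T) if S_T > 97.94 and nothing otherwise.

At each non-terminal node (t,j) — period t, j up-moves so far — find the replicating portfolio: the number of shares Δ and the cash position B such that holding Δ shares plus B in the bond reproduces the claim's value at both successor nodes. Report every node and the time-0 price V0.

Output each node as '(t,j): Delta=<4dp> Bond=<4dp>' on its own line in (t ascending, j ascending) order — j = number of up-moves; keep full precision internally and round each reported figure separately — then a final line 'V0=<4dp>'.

The replicating-portfolio and risk-neutral prices coincide; use p* = (1.02−0.67)/(1.09−0.67) = 0.8333 for the latter.
Payoff layer (t=3): V(3,0)=0.0000, V(3,1)=0.0000, V(3,2)=128.9564, V(3,3)=209.7947
  t=2,j=0: stock 72.7218 → up 79.2668 (V=0.0000), down 48.7236 (V=0.0000). Price 0.0000; hedge Δ=0.0000, bond B=0.0000.
  t=2,j=1: stock 118.3086 → up 128.9564 (V=128.9564), down 79.2668 (V=0.0000). Price 105.3565; hedge Δ=2.5952, bond B=-201.6825.
  t=2,j=2: stock 192.4722 → up 209.7947 (V=209.7947), down 128.9564 (V=128.9564). Price 192.4722; hedge Δ=1.0000, bond B=0.0000.
  t=1,j=0: stock 108.5400 → up 118.3086 (V=105.3565), down 72.7218 (V=0.0000). Price 86.0756; hedge Δ=2.3111, bond B=-164.7733.
  t=1,j=1: stock 176.5800 → up 192.4722 (V=192.4722), down 118.3086 (V=105.3565). Price 174.4636; hedge Δ=1.1746, bond B=-32.9547.
  t=0,j=0: stock 162.0000 → up 176.5800 (V=174.4636), down 108.5400 (V=86.0756). Price 156.6003; hedge Δ=1.2991, bond B=-53.8475.
Check: Δ(0,0)·S0 + B(0,0) = 156.6003 = V0.

(0,0): Delta=1.2991 Bond=-53.8475
(1,0): Delta=2.3111 Bond=-164.7733
(1,1): Delta=1.1746 Bond=-32.9547
(2,0): Delta=0.0000 Bond=0.0000
(2,1): Delta=2.5952 Bond=-201.6825
(2,2): Delta=1.0000 Bond=0.0000
V0=156.6003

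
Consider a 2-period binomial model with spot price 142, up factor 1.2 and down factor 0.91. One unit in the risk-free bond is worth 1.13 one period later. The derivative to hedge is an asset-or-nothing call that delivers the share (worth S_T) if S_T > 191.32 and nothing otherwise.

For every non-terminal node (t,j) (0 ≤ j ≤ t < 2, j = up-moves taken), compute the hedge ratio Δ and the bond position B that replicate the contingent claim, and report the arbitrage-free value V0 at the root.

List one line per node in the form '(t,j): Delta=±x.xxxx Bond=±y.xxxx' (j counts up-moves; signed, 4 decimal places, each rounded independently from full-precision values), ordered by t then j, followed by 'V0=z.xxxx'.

Under the risk-neutral measure, an up-move has probability p* = (R−d)/(u−d) = 0.7586 and values discount at R = 1.13.
Payoff layer (t=2): V(2,0)=0.0000, V(2,1)=0.0000, V(2,2)=204.4800
Node (1,0) S=129.2200: V=(p*·0.0000+(1−p*)·0.0000)/1.13=0.0000; Δ=(0.0000−0.0000)/(155.0640−117.5902)=0.0000; B=V−Δ·S=0.0000
Node (1,1) S=170.4000: V=(p*·204.4800+(1−p*)·0.0000)/1.13=137.2768; Δ=(204.4800−0.0000)/(204.4800−155.0640)=4.1379; B=V−Δ·S=-567.8267
Node (0,0) S=142.0000: V=(p*·137.2768+(1−p*)·0.0000)/1.13=92.1602; Δ=(137.2768−0.0000)/(170.4000−129.2200)=3.3336; B=V−Δ·S=-381.2080
The time-0 hedge costs 92.1602, which is the no-arbitrage price.

(0,0): Delta=3.3336 Bond=-381.2080
(1,0): Delta=0.0000 Bond=0.0000
(1,1): Delta=4.1379 Bond=-567.8267
V0=92.1602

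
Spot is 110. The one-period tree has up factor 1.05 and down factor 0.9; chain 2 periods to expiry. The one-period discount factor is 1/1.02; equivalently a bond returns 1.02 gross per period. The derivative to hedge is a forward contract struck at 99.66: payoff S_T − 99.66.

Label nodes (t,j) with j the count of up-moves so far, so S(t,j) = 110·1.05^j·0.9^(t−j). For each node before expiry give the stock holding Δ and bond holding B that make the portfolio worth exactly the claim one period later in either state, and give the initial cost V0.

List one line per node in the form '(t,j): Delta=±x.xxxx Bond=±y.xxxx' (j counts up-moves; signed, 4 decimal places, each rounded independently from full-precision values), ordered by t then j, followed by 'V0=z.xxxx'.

No-arbitrage ⇒ martingale measure with p* = (R−d)/(u−d) = 0.8000.
Terminal values V(2,·): V(2,0)=-10.5600, V(2,1)=4.2900, V(2,2)=21.6150
  t=1,j=0: stock 99.0000 → up 103.9500 (V=4.2900), down 89.1000 (V=-10.5600). Price 1.2941; hedge Δ=1.0000, bond B=-97.7059.
  t=1,j=1: stock 115.5000 → up 121.2750 (V=21.6150), down 103.9500 (V=4.2900). Price 17.7941; hedge Δ=1.0000, bond B=-97.7059.
  t=0,j=0: stock 110.0000 → up 115.5000 (V=17.7941), down 99.0000 (V=1.2941). Price 14.2099; hedge Δ=1.0000, bond B=-95.7901.
The time-0 hedge costs 14.2099, which is the no-arbitrage price.

(0,0): Delta=1.0000 Bond=-95.7901
(1,0): Delta=1.0000 Bond=-97.7059
(1,1): Delta=1.0000 Bond=-97.7059
V0=14.2099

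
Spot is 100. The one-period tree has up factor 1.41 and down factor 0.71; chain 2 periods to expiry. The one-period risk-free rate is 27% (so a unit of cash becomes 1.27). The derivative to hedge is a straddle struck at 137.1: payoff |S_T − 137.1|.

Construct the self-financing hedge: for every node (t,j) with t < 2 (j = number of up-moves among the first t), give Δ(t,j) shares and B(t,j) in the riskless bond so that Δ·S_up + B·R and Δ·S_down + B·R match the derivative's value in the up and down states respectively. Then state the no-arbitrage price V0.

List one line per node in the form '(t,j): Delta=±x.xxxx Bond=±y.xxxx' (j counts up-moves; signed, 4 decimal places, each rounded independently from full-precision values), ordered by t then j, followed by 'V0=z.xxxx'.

Since d<R<u, set p* = (R−d)/(u−d) = 0.8000; price each node as the discounted p*-expectation of its children.
Terminal payoffs: V(2,0)=86.6900, V(2,1)=36.9900, V(2,2)=61.7100
  t=1,j=0: stock 71.0000 → up 100.1100 (V=36.9900), down 50.4100 (V=86.6900). Price 36.9528; hedge Δ=-1.0000, bond B=107.9528.
  t=1,j=1: stock 141.0000 → up 198.8100 (V=61.7100), down 100.1100 (V=36.9900). Price 44.6976; hedge Δ=0.2505, bond B=9.3834.
  t=0,j=0: stock 100.0000 → up 141.0000 (V=44.6976), down 71.0000 (V=36.9528). Price 33.9753; hedge Δ=0.1106, bond B=22.9112.
Self-financing check: at every node Δ·S+B equals the discounted successor values.

(0,0): Delta=0.1106 Bond=22.9112
(1,0): Delta=-1.0000 Bond=107.9528
(1,1): Delta=0.2505 Bond=9.3834
V0=33.9753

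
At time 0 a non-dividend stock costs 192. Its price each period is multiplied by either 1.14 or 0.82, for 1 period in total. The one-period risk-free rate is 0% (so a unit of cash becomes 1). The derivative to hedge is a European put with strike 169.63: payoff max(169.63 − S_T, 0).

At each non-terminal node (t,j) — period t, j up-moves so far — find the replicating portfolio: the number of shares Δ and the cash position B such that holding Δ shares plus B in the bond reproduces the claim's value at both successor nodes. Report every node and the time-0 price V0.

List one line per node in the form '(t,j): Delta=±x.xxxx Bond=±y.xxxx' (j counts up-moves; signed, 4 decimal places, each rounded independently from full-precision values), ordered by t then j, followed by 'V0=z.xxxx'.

Under the risk-neutral measure, an up-move has probability p* = (R−d)/(u−d) = 0.5625 and values discount at R = 1.
At expiry t=1: V(1,0)=12.1900, V(1,1)=0.0000
(0,0): S=192.0000. Δ = (V_up−V_dn)/(S_up−S_dn) = (0.0000−12.1900)/(218.8800−157.4400) = -0.1984. V = [p*·0.0000 + (1−p*)·12.1900]/1 = 5.3331. B = V − Δ·S = 43.4269.
Root portfolio cost Δ·192+B reproduces V0=5.3331.

(0,0): Delta=-0.1984 Bond=43.4269
V0=5.3331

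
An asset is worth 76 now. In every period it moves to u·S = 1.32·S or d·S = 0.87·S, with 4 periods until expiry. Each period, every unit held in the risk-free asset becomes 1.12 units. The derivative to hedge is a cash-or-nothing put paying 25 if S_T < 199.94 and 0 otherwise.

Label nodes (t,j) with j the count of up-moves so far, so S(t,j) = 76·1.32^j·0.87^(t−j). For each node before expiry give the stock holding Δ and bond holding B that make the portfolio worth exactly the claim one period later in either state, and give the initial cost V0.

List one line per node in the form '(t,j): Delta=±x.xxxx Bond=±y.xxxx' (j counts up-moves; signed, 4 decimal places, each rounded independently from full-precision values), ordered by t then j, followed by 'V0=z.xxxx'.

(0,0): Delta=-0.0892 Bond=21.1549
(1,0): Delta=0.0000 Bond=17.7945
(1,1): Delta=-0.1363 Bond=28.4126
(2,0): Delta=0.0000 Bond=19.9298
(2,1): Delta=0.0000 Bond=19.9298
(2,2): Delta=-0.2081 Bond=41.3360
(3,0): Delta=0.0000 Bond=22.3214
(3,1): Delta=0.0000 Bond=22.3214
(3,2): Delta=0.0000 Bond=22.3214
(3,3): Delta=-0.3178 Bond=65.4762
V0=14.3745

The replicating-portfolio and risk-neutral prices coincide; use p* = (1.12−0.87)/(1.32−0.87) = 0.5556 for the latter.
Payoff layer (t=4): V(4,0)=25.0000, V(4,1)=25.0000, V(4,2)=25.0000, V(4,3)=25.0000, V(4,4)=0.0000
  t=3,j=0: stock 50.0462 → up 66.0610 (V=25.0000), down 43.5402 (V=25.0000). Price 22.3214; hedge Δ=0.0000, bond B=22.3214.
  t=3,j=1: stock 75.9322 → up 100.2305 (V=25.0000), down 66.0610 (V=25.0000). Price 22.3214; hedge Δ=0.0000, bond B=22.3214.
  t=3,j=2: stock 115.2075 → up 152.0739 (V=25.0000), down 100.2305 (V=25.0000). Price 22.3214; hedge Δ=0.0000, bond B=22.3214.
  t=3,j=3: stock 174.7976 → up 230.7328 (V=0.0000), down 152.0739 (V=25.0000). Price 9.9206; hedge Δ=-0.3178, bond B=65.4762.
  t=2,j=0: stock 57.5244 → up 75.9322 (V=22.3214), down 50.0462 (V=22.3214). Price 19.9298; hedge Δ=0.0000, bond B=19.9298.
  t=2,j=1: stock 87.2784 → up 115.2075 (V=22.3214), down 75.9322 (V=22.3214). Price 19.9298; hedge Δ=0.0000, bond B=19.9298.
  t=2,j=2: stock 132.4224 → up 174.7976 (V=9.9206), down 115.2075 (V=22.3214). Price 13.7787; hedge Δ=-0.2081, bond B=41.3360.
  t=1,j=0: stock 66.1200 → up 87.2784 (V=19.9298), down 57.5244 (V=19.9298). Price 17.7945; hedge Δ=0.0000, bond B=17.7945.
  t=1,j=1: stock 100.3200 → up 132.4224 (V=13.7787), down 87.2784 (V=19.9298). Price 14.7433; hedge Δ=-0.1363, bond B=28.4126.
  t=0,j=0: stock 76.0000 → up 100.3200 (V=14.7433), down 66.1200 (V=17.7945). Price 14.3745; hedge Δ=-0.0892, bond B=21.1549.
Check: Δ(0,0)·S0 + B(0,0) = 14.3745 = V0.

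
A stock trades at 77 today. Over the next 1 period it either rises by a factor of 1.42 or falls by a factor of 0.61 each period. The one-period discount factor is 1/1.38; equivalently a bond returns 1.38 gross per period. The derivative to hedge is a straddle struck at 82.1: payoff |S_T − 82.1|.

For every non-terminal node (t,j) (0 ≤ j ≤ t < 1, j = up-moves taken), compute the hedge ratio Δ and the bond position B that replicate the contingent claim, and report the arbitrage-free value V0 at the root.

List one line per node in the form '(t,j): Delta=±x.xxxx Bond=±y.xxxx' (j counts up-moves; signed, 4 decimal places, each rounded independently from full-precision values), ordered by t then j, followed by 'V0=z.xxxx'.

Under the risk-neutral measure, an up-move has probability p* = (R−d)/(u−d) = 0.9506 and values discount at R = 1.38.
At expiry t=1: V(1,0)=35.1300, V(1,1)=27.2400
  t=0,j=0: stock 77.0000 → up 109.3400 (V=27.2400), down 46.9700 (V=35.1300). Price 20.0215; hedge Δ=-0.1265, bond B=29.7622.
The time-0 hedge costs 20.0215, which is the no-arbitrage price.

(0,0): Delta=-0.1265 Bond=29.7622
V0=20.0215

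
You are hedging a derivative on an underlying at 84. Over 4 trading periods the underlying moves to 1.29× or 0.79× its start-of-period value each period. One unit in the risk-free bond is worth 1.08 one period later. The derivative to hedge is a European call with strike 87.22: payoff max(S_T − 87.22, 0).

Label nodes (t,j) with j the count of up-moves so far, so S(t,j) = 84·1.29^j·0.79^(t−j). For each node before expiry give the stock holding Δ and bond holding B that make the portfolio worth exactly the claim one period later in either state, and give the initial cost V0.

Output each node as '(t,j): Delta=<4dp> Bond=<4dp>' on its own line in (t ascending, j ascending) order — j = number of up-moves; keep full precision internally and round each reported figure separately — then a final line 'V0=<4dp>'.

(0,0): Delta=0.7750 Bond=-39.6891
(1,0): Delta=0.4802 Bond=-23.3036
(1,1): Delta=0.9057 Bond=-57.0288
(2,0): Delta=0.0004 Bond=-0.0153
(2,1): Delta=0.6930 Bond=-43.3818
(2,2): Delta=1.0000 Bond=-74.7771
(3,0): Delta=0.0000 Bond=0.0000
(3,1): Delta=0.0006 Bond=-0.0284
(3,2): Delta=1.0000 Bond=-80.7593
(3,3): Delta=1.0000 Bond=-80.7593
V0=25.4068

The replicating-portfolio and risk-neutral prices coincide; use p* = (1.08−0.79)/(1.29−0.79) = 0.5800 for the latter.
Terminal values V(4,·): V(4,0)=0.0000, V(4,1)=0.0000, V(4,2)=0.0194, V(4,3)=55.2343, V(4,4)=145.3952
(3,0): S=41.4153. Δ = (V_up−V_dn)/(S_up−S_dn) = (0.0000−0.0000)/(53.4257−32.7181) = 0.0000. V = [p*·0.0000 + (1−p*)·0.0000]/1.08 = 0.0000. B = V − Δ·S = 0.0000.
(3,1): S=67.6275. Δ = (V_up−V_dn)/(S_up−S_dn) = (0.0194−0.0000)/(87.2394−53.4257) = 0.0006. V = [p*·0.0194 + (1−p*)·0.0000]/1.08 = 0.0104. B = V − Δ·S = -0.0284.
(3,2): S=110.4297. Δ = (V_up−V_dn)/(S_up−S_dn) = (55.2343−0.0194)/(142.4543−87.2394) = 1.0000. V = [p*·55.2343 + (1−p*)·0.0194]/1.08 = 29.6704. B = V − Δ·S = -80.7593.
(3,3): S=180.3219. Δ = (V_up−V_dn)/(S_up−S_dn) = (145.3952−55.2343)/(232.6152−142.4543) = 1.0000. V = [p*·145.3952 + (1−p*)·55.2343]/1.08 = 99.5626. B = V − Δ·S = -80.7593.
(2,0): S=52.4244. Δ = (V_up−V_dn)/(S_up−S_dn) = (0.0104−0.0000)/(67.6275−41.4153) = 0.0004. V = [p*·0.0104 + (1−p*)·0.0000]/1.08 = 0.0056. B = V − Δ·S = -0.0153.
(2,1): S=85.6044. Δ = (V_up−V_dn)/(S_up−S_dn) = (29.6704−0.0104)/(110.4297−67.6275) = 0.6930. V = [p*·29.6704 + (1−p*)·0.0104]/1.08 = 15.9382. B = V − Δ·S = -43.3818.
(2,2): S=139.7844. Δ = (V_up−V_dn)/(S_up−S_dn) = (99.5626−29.6704)/(180.3219−110.4297) = 1.0000. V = [p*·99.5626 + (1−p*)·29.6704]/1.08 = 65.0073. B = V − Δ·S = -74.7771.
(1,0): S=66.3600. Δ = (V_up−V_dn)/(S_up−S_dn) = (15.9382−0.0056)/(85.6044−52.4244) = 0.4802. V = [p*·15.9382 + (1−p*)·0.0056]/1.08 = 8.5616. B = V − Δ·S = -23.3036.
(1,1): S=108.3600. Δ = (V_up−V_dn)/(S_up−S_dn) = (65.0073−15.9382)/(139.7844−85.6044) = 0.9057. V = [p*·65.0073 + (1−p*)·15.9382]/1.08 = 41.1095. B = V − Δ·S = -57.0288.
(0,0): S=84.0000. Δ = (V_up−V_dn)/(S_up−S_dn) = (41.1095−8.5616)/(108.3600−66.3600) = 0.7750. V = [p*·41.1095 + (1−p*)·8.5616]/1.08 = 25.4068. B = V − Δ·S = -39.6891.
Check: Δ(0,0)·S0 + B(0,0) = 25.4068 = V0.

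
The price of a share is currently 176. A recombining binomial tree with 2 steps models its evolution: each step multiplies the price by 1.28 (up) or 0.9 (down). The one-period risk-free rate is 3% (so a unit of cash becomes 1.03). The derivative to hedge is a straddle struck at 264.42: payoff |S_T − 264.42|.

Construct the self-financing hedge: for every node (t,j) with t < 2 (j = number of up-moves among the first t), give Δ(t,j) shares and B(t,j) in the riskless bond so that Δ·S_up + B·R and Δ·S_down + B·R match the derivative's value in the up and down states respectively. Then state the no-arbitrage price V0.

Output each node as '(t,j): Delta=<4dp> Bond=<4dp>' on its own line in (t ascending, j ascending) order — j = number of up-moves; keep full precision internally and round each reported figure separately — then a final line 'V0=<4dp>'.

Since d<R<u, set p* = (R−d)/(u−d) = 0.3421; price each node as the discounted p*-expectation of its children.
At expiry t=2: V(2,0)=121.8600, V(2,1)=61.6680, V(2,2)=23.9384
(1,0): S=158.4000. Δ = (V_up−V_dn)/(S_up−S_dn) = (61.6680−121.8600)/(202.7520−142.5600) = -1.0000. V = [p*·61.6680 + (1−p*)·121.8600]/1.03 = 98.3184. B = V − Δ·S = 256.7184.
(1,1): S=225.2800. Δ = (V_up−V_dn)/(S_up−S_dn) = (23.9384−61.6680)/(288.3584−202.7520) = -0.4407. V = [p*·23.9384 + (1−p*)·61.6680]/1.03 = 47.3403. B = V − Δ·S = 146.6287.
(0,0): S=176.0000. Δ = (V_up−V_dn)/(S_up−S_dn) = (47.3403−98.3184)/(225.2800−158.4000) = -0.7622. V = [p*·47.3403 + (1−p*)·98.3184]/1.03 = 78.5229. B = V − Δ·S = 212.6759.
Check: Δ(0,0)·S0 + B(0,0) = 78.5229 = V0.

(0,0): Delta=-0.7622 Bond=212.6759
(1,0): Delta=-1.0000 Bond=256.7184
(1,1): Delta=-0.4407 Bond=146.6287
V0=78.5229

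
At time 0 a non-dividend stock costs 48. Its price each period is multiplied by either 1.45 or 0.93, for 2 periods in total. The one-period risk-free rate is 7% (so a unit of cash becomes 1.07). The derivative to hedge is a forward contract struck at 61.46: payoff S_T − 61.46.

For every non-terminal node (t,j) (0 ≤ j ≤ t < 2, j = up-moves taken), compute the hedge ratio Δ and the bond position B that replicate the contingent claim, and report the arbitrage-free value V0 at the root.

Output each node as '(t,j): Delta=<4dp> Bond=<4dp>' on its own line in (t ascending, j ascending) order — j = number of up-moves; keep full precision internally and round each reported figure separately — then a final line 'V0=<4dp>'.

Since d<R<u, set p* = (R−d)/(u−d) = 0.2692; price each node as the discounted p*-expectation of its children.
At expiry t=2: V(2,0)=-19.9448, V(2,1)=3.2680, V(2,2)=39.4600
Node (1,0) S=44.6400: V=(p*·3.2680+(1−p*)·-19.9448)/1.07=-12.7993; Δ=(3.2680−-19.9448)/(64.7280−41.5152)=1.0000; B=V−Δ·S=-57.4393
Node (1,1) S=69.6000: V=(p*·39.4600+(1−p*)·3.2680)/1.07=12.1607; Δ=(39.4600−3.2680)/(100.9200−64.7280)=1.0000; B=V−Δ·S=-57.4393
Node (0,0) S=48.0000: V=(p*·12.1607+(1−p*)·-12.7993)/1.07=-5.6815; Δ=(12.1607−-12.7993)/(69.6000−44.6400)=1.0000; B=V−Δ·S=-53.6815
The time-0 hedge costs -5.6815, which is the no-arbitrage price.

(0,0): Delta=1.0000 Bond=-53.6815
(1,0): Delta=1.0000 Bond=-57.4393
(1,1): Delta=1.0000 Bond=-57.4393
V0=-5.6815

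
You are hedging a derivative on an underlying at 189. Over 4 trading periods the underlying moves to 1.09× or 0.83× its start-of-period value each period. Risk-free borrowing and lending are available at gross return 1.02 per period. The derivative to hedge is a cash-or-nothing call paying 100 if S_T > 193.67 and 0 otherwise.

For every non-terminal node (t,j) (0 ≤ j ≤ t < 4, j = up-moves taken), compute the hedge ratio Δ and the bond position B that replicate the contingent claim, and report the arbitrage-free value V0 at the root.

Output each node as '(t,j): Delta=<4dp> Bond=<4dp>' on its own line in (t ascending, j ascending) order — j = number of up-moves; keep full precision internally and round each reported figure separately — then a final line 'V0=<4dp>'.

Under the risk-neutral measure, an up-move has probability p* = (R−d)/(u−d) = 0.7308 and values discount at R = 1.02.
Terminal payoffs: V(4,0)=0.0000, V(4,1)=0.0000, V(4,2)=0.0000, V(4,3)=100.0000, V(4,4)=100.0000
Node (3,0) S=108.0677: V=(p*·0.0000+(1−p*)·0.0000)/1.02=0.0000; Δ=(0.0000−0.0000)/(117.7938−89.6962)=0.0000; B=V−Δ·S=0.0000
Node (3,1) S=141.9203: V=(p*·0.0000+(1−p*)·0.0000)/1.02=0.0000; Δ=(0.0000−0.0000)/(154.6931−117.7938)=0.0000; B=V−Δ·S=0.0000
Node (3,2) S=186.3772: V=(p*·100.0000+(1−p*)·0.0000)/1.02=71.6440; Δ=(100.0000−0.0000)/(203.1512−154.6931)=2.0636; B=V−Δ·S=-312.9713
Node (3,3) S=244.7605: V=(p*·100.0000+(1−p*)·100.0000)/1.02=98.0392; Δ=(100.0000−100.0000)/(266.7889−203.1512)=0.0000; B=V−Δ·S=98.0392
Node (2,0) S=130.2021: V=(p*·0.0000+(1−p*)·0.0000)/1.02=0.0000; Δ=(0.0000−0.0000)/(141.9203−108.0677)=0.0000; B=V−Δ·S=0.0000
Node (2,1) S=170.9883: V=(p*·71.6440+(1−p*)·0.0000)/1.02=51.3287; Δ=(71.6440−0.0000)/(186.3772−141.9203)=1.6115; B=V−Δ·S=-224.2253
Node (2,2) S=224.5509: V=(p*·98.0392+(1−p*)·71.6440)/1.02=89.1498; Δ=(98.0392−71.6440)/(244.7605−186.3772)=0.4521; B=V−Δ·S=-12.3701
Node (1,0) S=156.8700: V=(p*·51.3287+(1−p*)·0.0000)/1.02=36.7739; Δ=(51.3287−0.0000)/(170.9883−130.2021)=1.2585; B=V−Δ·S=-160.6441
Node (1,1) S=206.0100: V=(p*·89.1498+(1−p*)·51.3287)/1.02=77.4188; Δ=(89.1498−51.3287)/(224.5509−170.9883)=0.7061; B=V−Δ·S=-68.0471
Node (0,0) S=189.0000: V=(p*·77.4188+(1−p*)·36.7739)/1.02=65.1725; Δ=(77.4188−36.7739)/(206.0100−156.8700)=0.8271; B=V−Δ·S=-91.1540
Root portfolio cost Δ·189+B reproduces V0=65.1725.

(0,0): Delta=0.8271 Bond=-91.1540
(1,0): Delta=1.2585 Bond=-160.6441
(1,1): Delta=0.7061 Bond=-68.0471
(2,0): Delta=0.0000 Bond=0.0000
(2,1): Delta=1.6115 Bond=-224.2253
(2,2): Delta=0.4521 Bond=-12.3701
(3,0): Delta=0.0000 Bond=0.0000
(3,1): Delta=0.0000 Bond=0.0000
(3,2): Delta=2.0636 Bond=-312.9713
(3,3): Delta=0.0000 Bond=98.0392
V0=65.1725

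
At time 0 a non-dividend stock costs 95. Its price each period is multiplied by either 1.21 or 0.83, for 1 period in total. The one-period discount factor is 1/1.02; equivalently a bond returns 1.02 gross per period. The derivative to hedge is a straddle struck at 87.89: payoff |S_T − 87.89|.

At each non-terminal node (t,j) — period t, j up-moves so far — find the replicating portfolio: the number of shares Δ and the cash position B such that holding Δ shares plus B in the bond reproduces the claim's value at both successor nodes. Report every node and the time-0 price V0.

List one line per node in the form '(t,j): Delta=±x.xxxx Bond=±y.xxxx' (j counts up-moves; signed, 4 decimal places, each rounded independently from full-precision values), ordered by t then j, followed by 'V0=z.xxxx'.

Risk-neutral probability p* = (R−d)/(u−d) = (1.02−0.83)/(1.21−0.83) = 0.5000.
Payoff layer (t=1): V(1,0)=9.0400, V(1,1)=27.0600
Node (0,0) S=95.0000: V=(p*·27.0600+(1−p*)·9.0400)/1.02=17.6961; Δ=(27.0600−9.0400)/(114.9500−78.8500)=0.4992; B=V−Δ·S=-29.7250
Check: Δ(0,0)·S0 + B(0,0) = 17.6961 = V0.

(0,0): Delta=0.4992 Bond=-29.7250
V0=17.6961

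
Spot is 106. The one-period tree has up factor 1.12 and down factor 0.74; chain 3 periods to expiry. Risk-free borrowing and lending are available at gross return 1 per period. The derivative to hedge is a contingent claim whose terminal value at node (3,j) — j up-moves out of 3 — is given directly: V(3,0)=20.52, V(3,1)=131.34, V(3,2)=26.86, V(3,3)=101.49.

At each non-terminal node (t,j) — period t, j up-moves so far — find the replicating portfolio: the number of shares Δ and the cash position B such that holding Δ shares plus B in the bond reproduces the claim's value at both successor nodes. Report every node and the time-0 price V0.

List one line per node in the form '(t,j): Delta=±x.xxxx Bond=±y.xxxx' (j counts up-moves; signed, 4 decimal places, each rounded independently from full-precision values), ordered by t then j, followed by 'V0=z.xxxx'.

(0,0): Delta=0.0208 Bond=69.7419
(1,0): Delta=-1.2242 Bond=167.4047
(1,1): Delta=0.4005 Bond=24.6668
(2,0): Delta=5.0242 Bond=-195.2874
(2,1): Delta=-3.1296 Bond=334.8011
(2,2): Delta=1.4770 Bond=-118.4721
V0=71.9515

The replicating-portfolio and risk-neutral prices coincide; use p* = (1−0.74)/(1.12−0.74) = 0.6842 for the latter.
Payoff layer (t=3): V(3,0)=20.5200, V(3,1)=131.3400, V(3,2)=26.8600, V(3,3)=101.4900
  t=2,j=0: stock 58.0456 → up 65.0111 (V=131.3400), down 42.9537 (V=20.5200). Price 96.3442; hedge Δ=5.0242, bond B=-195.2874.
  t=2,j=1: stock 87.8528 → up 98.3951 (V=26.8600), down 65.0111 (V=131.3400). Price 59.8537; hedge Δ=-3.1296, bond B=334.8011.
  t=2,j=2: stock 132.9664 → up 148.9224 (V=101.4900), down 98.3951 (V=26.8600). Price 77.9226; hedge Δ=1.4770, bond B=-118.4721.
  t=1,j=0: stock 78.4400 → up 87.8528 (V=59.8537), down 58.0456 (V=96.3442). Price 71.3770; hedge Δ=-1.2242, bond B=167.4047.
  t=1,j=1: stock 118.7200 → up 132.9664 (V=77.9226), down 87.8528 (V=59.8537). Price 72.2166; hedge Δ=0.4005, bond B=24.6668.
  t=0,j=0: stock 106.0000 → up 118.7200 (V=72.2166), down 78.4400 (V=71.3770). Price 71.9515; hedge Δ=0.0208, bond B=69.7419.
Root portfolio cost Δ·106+B reproduces V0=71.9515.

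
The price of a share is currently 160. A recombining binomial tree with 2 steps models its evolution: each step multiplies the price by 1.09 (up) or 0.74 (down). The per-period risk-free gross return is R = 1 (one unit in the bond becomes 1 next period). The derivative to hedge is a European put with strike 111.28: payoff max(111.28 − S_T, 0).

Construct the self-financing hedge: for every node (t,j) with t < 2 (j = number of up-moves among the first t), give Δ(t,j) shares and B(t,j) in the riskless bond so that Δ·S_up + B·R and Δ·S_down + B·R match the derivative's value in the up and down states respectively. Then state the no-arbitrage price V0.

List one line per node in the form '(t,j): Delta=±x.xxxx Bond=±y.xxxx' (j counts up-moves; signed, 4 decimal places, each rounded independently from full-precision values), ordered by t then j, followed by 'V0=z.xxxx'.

(0,0): Delta=-0.1087 Bond=18.9505
(1,0): Delta=-0.5710 Bond=73.6965
(1,1): Delta=0.0000 Bond=0.0000
V0=1.5647

Risk-neutral probability p* = (R−d)/(u−d) = (1−0.74)/(1.09−0.74) = 0.7429.
At expiry t=2: V(2,0)=23.6640, V(2,1)=0.0000, V(2,2)=0.0000
(1,0): S=118.4000. Δ = (V_up−V_dn)/(S_up−S_dn) = (0.0000−23.6640)/(129.0560−87.6160) = -0.5710. V = [p*·0.0000 + (1−p*)·23.6640]/1 = 6.0850. B = V − Δ·S = 73.6965.
(1,1): S=174.4000. Δ = (V_up−V_dn)/(S_up−S_dn) = (0.0000−0.0000)/(190.0960−129.0560) = 0.0000. V = [p*·0.0000 + (1−p*)·0.0000]/1 = 0.0000. B = V − Δ·S = 0.0000.
(0,0): S=160.0000. Δ = (V_up−V_dn)/(S_up−S_dn) = (0.0000−6.0850)/(174.4000−118.4000) = -0.1087. V = [p*·0.0000 + (1−p*)·6.0850]/1 = 1.5647. B = V − Δ·S = 18.9505.
The time-0 hedge costs 1.5647, which is the no-arbitrage price.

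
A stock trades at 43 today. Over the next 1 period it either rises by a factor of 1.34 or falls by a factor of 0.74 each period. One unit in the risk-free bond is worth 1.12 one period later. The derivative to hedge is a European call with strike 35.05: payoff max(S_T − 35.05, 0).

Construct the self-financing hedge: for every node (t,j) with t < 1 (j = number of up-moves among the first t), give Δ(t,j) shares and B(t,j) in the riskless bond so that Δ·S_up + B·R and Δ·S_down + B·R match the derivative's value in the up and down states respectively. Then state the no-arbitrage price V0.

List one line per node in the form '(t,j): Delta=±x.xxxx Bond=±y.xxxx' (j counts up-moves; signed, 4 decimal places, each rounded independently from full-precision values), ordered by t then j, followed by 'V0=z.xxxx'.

Under the risk-neutral measure, an up-move has probability p* = (R−d)/(u−d) = 0.6333 and values discount at R = 1.12.
Payoff layer (t=1): V(1,0)=0.0000, V(1,1)=22.5700
Node (0,0) S=43.0000: V=(p*·22.5700+(1−p*)·0.0000)/1.12=12.7628; Δ=(22.5700−0.0000)/(57.6200−31.8200)=0.8748; B=V−Δ·S=-24.8539
Check: Δ(0,0)·S0 + B(0,0) = 12.7628 = V0.

(0,0): Delta=0.8748 Bond=-24.8539
V0=12.7628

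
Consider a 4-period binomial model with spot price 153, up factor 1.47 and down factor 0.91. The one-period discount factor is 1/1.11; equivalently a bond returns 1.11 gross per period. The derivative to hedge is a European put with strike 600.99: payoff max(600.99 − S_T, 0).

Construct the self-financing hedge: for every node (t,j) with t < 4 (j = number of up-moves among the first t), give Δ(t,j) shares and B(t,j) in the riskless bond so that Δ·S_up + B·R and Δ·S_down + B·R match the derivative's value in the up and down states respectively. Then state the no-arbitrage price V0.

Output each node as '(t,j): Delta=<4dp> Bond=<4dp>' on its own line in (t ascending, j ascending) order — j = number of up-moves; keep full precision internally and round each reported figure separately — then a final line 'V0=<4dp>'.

The replicating-portfolio and risk-neutral prices coincide; use p* = (1.11−0.91)/(1.47−0.91) = 0.3571 for the latter.
Terminal values V(4,·): V(4,0)=496.0703, V(4,1)=431.5043, V(4,2)=327.2055, V(4,3)=158.7227, V(4,4)=0.0000
(3,0): S=115.2964. Δ = (V_up−V_dn)/(S_up−S_dn) = (431.5043−496.0703)/(169.4857−104.9197) = -1.0000. V = [p*·431.5043 + (1−p*)·496.0703]/1.11 = 426.1361. B = V − Δ·S = 541.4324.
(3,1): S=186.2480. Δ = (V_up−V_dn)/(S_up−S_dn) = (327.2055−431.5043)/(273.7845−169.4857) = -1.0000. V = [p*·327.2055 + (1−p*)·431.5043]/1.11 = 355.1845. B = V − Δ·S = 541.4324.
(3,2): S=300.8621. Δ = (V_up−V_dn)/(S_up−S_dn) = (158.7227−327.2055)/(442.2673−273.7845) = -1.0000. V = [p*·158.7227 + (1−p*)·327.2055]/1.11 = 240.5703. B = V − Δ·S = 541.4324.
(3,3): S=486.0080. Δ = (V_up−V_dn)/(S_up−S_dn) = (0.0000−158.7227)/(714.4318−442.2673) = -0.5832. V = [p*·0.0000 + (1−p*)·158.7227]/1.11 = 91.9243. B = V − Δ·S = 375.3577.
(2,0): S=126.6993. Δ = (V_up−V_dn)/(S_up−S_dn) = (355.1845−426.1361)/(186.2480−115.2964) = -1.0000. V = [p*·355.1845 + (1−p*)·426.1361]/1.11 = 361.0777. B = V − Δ·S = 487.7770.
(2,1): S=204.6681. Δ = (V_up−V_dn)/(S_up−S_dn) = (240.5703−355.1845)/(300.8621−186.2480) = -1.0000. V = [p*·240.5703 + (1−p*)·355.1845]/1.11 = 283.1089. B = V − Δ·S = 487.7770.
(2,2): S=330.6177. Δ = (V_up−V_dn)/(S_up−S_dn) = (91.9243−240.5703)/(486.0080−300.8621) = -0.8029. V = [p*·91.9243 + (1−p*)·240.5703]/1.11 = 168.9031. B = V − Δ·S = 434.3424.
(1,0): S=139.2300. Δ = (V_up−V_dn)/(S_up−S_dn) = (283.1089−361.0777)/(204.6681−126.6993) = -1.0000. V = [p*·283.1089 + (1−p*)·361.0777]/1.11 = 300.2087. B = V − Δ·S = 439.4387.
(1,1): S=224.9100. Δ = (V_up−V_dn)/(S_up−S_dn) = (168.9031−283.1089)/(330.6177−204.6681) = -0.9068. V = [p*·168.9031 + (1−p*)·283.1089]/1.11 = 218.3073. B = V − Δ·S = 422.2461.
(0,0): S=153.0000. Δ = (V_up−V_dn)/(S_up−S_dn) = (218.3073−300.2087)/(224.9100−139.2300) = -0.9559. V = [p*·218.3073 + (1−p*)·300.2087]/1.11 = 244.1065. B = V − Δ·S = 390.3590.
Self-financing check: at every node Δ·S+B equals the discounted successor values.

(0,0): Delta=-0.9559 Bond=390.3590
(1,0): Delta=-1.0000 Bond=439.4387
(1,1): Delta=-0.9068 Bond=422.2461
(2,0): Delta=-1.0000 Bond=487.7770
(2,1): Delta=-1.0000 Bond=487.7770
(2,2): Delta=-0.8029 Bond=434.3424
(3,0): Delta=-1.0000 Bond=541.4324
(3,1): Delta=-1.0000 Bond=541.4324
(3,2): Delta=-1.0000 Bond=541.4324
(3,3): Delta=-0.5832 Bond=375.3577
V0=244.1065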